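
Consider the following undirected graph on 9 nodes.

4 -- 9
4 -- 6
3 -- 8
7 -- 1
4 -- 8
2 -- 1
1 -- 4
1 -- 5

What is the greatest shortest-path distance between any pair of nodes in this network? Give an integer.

4

Eccentricity of each node (its greatest distance to any other): 1:3, 2:4, 3:4, 4:2, 5:4, 6:3, 7:4, 8:3, 9:3.
The maximum eccentricity is 4, realized for instance by the pair 5–3 via 5 – 1 – 4 – 8 – 3. So the diameter is 4.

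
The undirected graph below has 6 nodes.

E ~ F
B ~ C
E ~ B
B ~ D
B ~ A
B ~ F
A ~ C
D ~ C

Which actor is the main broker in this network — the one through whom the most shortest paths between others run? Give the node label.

B

Unnormalized betweenness of each node: A:0, B:13/2, C:1/2, D:0, E:0, F:0.
B has the largest value, 13/2, making it the main broker — the node through which the most shortest paths run.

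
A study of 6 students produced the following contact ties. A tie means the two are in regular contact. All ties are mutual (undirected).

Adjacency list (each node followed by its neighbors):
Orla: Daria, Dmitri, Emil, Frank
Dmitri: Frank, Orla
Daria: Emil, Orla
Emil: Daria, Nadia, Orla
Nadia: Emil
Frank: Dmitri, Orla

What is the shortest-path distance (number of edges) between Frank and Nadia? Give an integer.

One shortest route is Frank – Orla – Emil – Nadia, which uses 3 edges, and at distance 2 from Frank we only reach {Daria, Emil}, which does not include Nadia. So d(Frank,Nadia) = 3.

3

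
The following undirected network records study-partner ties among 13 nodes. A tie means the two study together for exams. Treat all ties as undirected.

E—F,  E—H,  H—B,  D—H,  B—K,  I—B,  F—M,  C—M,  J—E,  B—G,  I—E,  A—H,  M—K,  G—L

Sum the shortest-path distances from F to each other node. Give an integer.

30

Distances from F: A:3, B:3, C:2, D:3, E:1, G:4, H:2, I:2, J:2, K:2, L:5, M:1.
Sum = 3 + 3 + 2 + 3 + 1 + 4 + 2 + 2 + 2 + 2 + 5 + 1 = 30.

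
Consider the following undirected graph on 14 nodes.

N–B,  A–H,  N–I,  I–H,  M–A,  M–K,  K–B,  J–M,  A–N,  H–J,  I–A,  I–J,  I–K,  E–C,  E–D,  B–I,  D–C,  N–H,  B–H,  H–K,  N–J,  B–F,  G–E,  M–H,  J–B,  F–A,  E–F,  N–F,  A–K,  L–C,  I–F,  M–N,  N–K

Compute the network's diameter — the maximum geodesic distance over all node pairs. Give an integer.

5

Eccentricity of each node (its greatest distance to any other): A:4, B:4, C:4, D:4, E:3, F:3, G:4, H:5, I:4, J:5, K:5, L:5, M:5, N:4.
The maximum eccentricity is 5, realized for instance by the pair L–M via L – C – E – F – N – M. So the diameter is 5.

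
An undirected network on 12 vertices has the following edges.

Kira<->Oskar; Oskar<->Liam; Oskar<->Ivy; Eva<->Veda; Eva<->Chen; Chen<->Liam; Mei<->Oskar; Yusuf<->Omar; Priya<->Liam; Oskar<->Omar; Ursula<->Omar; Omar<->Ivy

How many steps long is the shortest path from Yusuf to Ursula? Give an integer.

One shortest route is Yusuf – Omar – Ursula, which uses 2 edges, and Yusuf and Ursula are not directly tied, so nothing shorter exists. So d(Yusuf,Ursula) = 2.

2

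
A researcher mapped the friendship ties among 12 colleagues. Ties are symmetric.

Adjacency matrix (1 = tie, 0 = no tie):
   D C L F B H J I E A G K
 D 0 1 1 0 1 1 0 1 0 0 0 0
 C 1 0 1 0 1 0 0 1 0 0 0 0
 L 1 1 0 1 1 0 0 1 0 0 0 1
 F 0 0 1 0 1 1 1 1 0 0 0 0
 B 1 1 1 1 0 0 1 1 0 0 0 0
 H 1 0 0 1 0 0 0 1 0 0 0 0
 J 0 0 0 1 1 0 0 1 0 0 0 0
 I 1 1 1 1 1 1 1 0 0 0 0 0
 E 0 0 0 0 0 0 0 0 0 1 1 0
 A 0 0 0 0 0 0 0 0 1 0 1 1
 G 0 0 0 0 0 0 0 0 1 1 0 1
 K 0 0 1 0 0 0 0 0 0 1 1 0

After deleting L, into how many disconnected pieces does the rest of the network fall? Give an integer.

Without L, the remaining ties split the others into: {B, C, D, F, H, I, J}; {A, E, G, K}.
That's 2 separate components.

2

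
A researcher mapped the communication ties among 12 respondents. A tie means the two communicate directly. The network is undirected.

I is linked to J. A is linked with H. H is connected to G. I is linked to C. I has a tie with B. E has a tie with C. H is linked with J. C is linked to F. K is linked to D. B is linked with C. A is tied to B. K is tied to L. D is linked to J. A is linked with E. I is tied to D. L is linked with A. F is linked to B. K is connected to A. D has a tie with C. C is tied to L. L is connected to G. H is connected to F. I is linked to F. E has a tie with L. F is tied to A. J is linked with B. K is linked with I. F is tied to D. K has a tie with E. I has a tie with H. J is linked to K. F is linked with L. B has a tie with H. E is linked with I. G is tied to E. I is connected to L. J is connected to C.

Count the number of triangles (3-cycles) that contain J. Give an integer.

J's neighbors: B, C, D, H, I, and K.
Neighbor pairs that are themselves tied: J–B–C; J–B–H; J–B–I; J–C–D; J–C–I; J–D–I; J–D–K; J–H–I; J–I–K. Each forms one triangle with J, for 9 in total.

9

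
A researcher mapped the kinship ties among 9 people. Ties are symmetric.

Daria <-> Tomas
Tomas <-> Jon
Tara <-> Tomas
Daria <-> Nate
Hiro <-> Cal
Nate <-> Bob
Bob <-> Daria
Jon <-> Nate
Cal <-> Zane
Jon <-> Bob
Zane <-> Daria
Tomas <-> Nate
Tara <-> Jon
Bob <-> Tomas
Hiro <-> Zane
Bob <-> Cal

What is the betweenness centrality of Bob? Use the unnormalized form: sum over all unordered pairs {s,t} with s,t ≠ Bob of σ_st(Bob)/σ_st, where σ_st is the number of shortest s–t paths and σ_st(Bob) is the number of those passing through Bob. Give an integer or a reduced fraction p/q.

8

Pairs whose geodesics pass through Bob — Tara–Hiro: 2/3; Tara–Cal: 2/2; Nate–Hiro: 1/2; Nate–Cal: 1; Jon–Daria: 1/3; Jon–Hiro: 1; Jon–Cal: 1; Jon–Zane: 2/4; Tomas–Hiro: 1/2; Tomas–Cal: 1; Daria–Cal: 1/2.
All other pairs contribute 0.
Summing the contributions gives betweenness(Bob) = 8.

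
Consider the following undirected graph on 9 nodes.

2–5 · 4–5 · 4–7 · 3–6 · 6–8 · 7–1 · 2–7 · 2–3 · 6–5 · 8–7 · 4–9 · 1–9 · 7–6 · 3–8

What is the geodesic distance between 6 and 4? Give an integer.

One shortest route is 6 – 5 – 4, which uses 2 edges, and 6 and 4 are not directly tied, so nothing shorter exists. So d(6,4) = 2.

2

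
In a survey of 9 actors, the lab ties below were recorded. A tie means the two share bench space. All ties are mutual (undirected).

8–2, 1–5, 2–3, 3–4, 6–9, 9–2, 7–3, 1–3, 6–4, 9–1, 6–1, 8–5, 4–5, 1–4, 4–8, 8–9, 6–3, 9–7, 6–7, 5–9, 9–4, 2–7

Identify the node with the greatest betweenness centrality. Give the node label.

Unnormalized betweenness of each node: 1:31/30, 2:6/5, 3:11/6, 4:71/30, 5:1/3, 6:13/15, 7:8/15, 8:5/6, 9:5.
9 has the largest value, 5, making it the main broker — the node through which the most shortest paths run.

9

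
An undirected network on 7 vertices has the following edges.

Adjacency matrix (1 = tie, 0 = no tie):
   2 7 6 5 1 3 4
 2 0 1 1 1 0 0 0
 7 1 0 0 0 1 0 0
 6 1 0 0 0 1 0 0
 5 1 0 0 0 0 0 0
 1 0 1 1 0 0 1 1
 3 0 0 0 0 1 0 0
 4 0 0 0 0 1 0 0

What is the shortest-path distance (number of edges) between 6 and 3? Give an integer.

One shortest route is 6 – 1 – 3, which uses 2 edges, and 6 and 3 are not directly tied, so nothing shorter exists. So d(6,3) = 2.

2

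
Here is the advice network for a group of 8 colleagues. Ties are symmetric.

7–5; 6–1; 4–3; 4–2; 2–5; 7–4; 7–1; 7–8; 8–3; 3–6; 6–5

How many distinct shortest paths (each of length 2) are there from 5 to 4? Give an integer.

2

The shortest distance is 2. The length-2 paths are: 5–2–4; 5–7–4.
That gives 2 distinct shortest paths.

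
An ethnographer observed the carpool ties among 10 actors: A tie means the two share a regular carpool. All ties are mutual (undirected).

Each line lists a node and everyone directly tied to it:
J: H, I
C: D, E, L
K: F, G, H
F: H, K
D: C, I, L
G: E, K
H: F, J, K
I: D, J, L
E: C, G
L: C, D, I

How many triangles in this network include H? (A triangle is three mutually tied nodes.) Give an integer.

1

H's neighbors: F, J, and K.
Neighbor pairs that are themselves tied: H–F–K. Each forms one triangle with H, for 1 in total.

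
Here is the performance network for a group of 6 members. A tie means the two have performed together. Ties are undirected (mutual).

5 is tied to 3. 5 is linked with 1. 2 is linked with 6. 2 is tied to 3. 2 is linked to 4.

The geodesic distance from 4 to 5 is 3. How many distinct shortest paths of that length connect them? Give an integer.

The shortest distance is 3, and the only length-3 path is 4–2–3–5. So there is exactly 1 shortest path.

1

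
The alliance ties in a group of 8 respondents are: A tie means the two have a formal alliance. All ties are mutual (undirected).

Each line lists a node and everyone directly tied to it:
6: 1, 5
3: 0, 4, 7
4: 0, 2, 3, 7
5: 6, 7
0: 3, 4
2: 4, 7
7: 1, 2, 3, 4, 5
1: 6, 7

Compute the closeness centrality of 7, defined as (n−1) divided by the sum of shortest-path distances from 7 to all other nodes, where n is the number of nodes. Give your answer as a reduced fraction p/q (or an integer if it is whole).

Distances from 7: 0:2, 1:1, 2:1, 3:1, 4:1, 5:1, 6:2. Sum = 9.
n = 8, so closeness = 7/9.

7/9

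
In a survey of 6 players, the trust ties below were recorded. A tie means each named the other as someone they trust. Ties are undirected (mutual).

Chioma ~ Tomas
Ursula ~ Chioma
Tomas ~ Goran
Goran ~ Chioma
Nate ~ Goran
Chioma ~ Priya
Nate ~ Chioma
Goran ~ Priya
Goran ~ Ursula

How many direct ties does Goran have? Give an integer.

5

Goran is directly tied to Chioma, Nate, Priya, Tomas, and Ursula. That is 5 neighbors, so the degree of Goran is 5.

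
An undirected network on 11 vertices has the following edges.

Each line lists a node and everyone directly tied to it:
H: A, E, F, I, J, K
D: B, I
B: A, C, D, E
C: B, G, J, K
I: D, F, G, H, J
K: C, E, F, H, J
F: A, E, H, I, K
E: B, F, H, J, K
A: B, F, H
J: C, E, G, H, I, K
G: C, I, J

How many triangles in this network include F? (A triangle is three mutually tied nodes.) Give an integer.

F's neighbors: A, E, H, I, and K.
Neighbor pairs that are themselves tied: F–A–H; F–E–H; F–E–K; F–H–I; F–H–K. Each forms one triangle with F, for 5 in total.

5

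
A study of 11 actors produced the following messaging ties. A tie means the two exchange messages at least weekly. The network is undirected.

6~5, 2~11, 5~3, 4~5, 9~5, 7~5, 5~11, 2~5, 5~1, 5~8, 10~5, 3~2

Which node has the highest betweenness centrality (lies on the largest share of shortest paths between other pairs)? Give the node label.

5

Unnormalized betweenness of each node: 1:0, 2:1/2, 3:0, 4:0, 5:85/2, 6:0, 7:0, 8:0, 9:0, 10:0, 11:0.
5 has the largest value, 85/2, making it the main broker — the node through which the most shortest paths run.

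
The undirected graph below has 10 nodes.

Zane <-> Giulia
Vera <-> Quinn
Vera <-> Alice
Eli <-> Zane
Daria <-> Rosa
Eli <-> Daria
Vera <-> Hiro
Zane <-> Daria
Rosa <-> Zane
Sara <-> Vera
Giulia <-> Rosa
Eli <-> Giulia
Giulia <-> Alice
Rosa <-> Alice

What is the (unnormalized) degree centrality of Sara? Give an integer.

Sara is directly tied to Vera. That is 1 neighbor, so the degree of Sara is 1.

1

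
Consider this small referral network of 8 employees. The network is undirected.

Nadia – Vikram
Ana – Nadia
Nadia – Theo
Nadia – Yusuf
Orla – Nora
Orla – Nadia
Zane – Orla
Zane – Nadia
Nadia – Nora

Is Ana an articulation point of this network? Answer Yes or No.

Even without Ana, every remaining node can still reach every other (the residual graph is connected), so Ana is not a cut vertex.

No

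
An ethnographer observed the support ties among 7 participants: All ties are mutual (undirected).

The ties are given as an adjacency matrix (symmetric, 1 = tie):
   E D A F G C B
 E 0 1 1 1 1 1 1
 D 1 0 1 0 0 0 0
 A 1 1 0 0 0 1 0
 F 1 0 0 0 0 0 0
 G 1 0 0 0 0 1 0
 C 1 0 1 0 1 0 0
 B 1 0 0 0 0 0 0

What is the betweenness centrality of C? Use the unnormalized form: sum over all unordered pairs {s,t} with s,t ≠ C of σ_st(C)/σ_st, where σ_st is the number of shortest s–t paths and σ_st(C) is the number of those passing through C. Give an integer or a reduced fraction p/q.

1/2

Pairs whose geodesics pass through C — A–G: 1/2.
All other pairs contribute 0.
Summing the contributions gives betweenness(C) = 1/2.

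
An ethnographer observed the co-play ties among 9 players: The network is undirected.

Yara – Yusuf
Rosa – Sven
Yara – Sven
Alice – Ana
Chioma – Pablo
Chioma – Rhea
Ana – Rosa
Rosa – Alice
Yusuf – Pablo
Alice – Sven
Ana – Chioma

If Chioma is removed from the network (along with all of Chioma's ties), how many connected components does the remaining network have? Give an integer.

Without Chioma, the remaining ties split the others into: {Alice, Ana, Pablo, Rosa, Sven, Yara, Yusuf}; {Rhea}.
That's 2 separate components.

2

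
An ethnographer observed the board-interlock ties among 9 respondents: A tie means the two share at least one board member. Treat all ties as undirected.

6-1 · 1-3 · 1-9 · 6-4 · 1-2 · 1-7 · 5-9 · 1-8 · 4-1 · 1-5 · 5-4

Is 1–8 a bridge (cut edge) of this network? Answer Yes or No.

Without the 1–8 edge there is no alternate route between 1 and 8, so the network disconnects. It is a bridge.

Yes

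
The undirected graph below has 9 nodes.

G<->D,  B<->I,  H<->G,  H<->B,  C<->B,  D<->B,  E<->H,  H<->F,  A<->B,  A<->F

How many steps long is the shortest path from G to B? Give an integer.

One shortest route is G – H – B, which uses 2 edges, and G and B are not directly tied, so nothing shorter exists. So d(G,B) = 2.

2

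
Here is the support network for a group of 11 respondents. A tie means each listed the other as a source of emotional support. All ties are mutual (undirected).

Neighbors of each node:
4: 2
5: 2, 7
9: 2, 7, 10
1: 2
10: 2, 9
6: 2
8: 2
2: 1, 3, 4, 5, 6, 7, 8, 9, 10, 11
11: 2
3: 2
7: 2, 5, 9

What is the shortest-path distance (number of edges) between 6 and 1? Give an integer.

One shortest route is 6 – 2 – 1, which uses 2 edges, and 6 and 1 are not directly tied, so nothing shorter exists. So d(6,1) = 2.

2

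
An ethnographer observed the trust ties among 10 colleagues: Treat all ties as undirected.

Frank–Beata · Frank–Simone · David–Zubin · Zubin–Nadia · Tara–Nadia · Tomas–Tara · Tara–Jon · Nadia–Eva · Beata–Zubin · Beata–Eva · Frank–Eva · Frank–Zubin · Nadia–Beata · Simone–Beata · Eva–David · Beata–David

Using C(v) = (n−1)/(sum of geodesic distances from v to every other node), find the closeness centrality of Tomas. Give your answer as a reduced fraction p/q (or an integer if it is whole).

Distances from Tomas: Beata:3, David:4, Eva:3, Frank:4, Jon:2, Nadia:2, Simone:4, Tara:1, Zubin:3. Sum = 26.
n = 10, so closeness = 9/26.

9/26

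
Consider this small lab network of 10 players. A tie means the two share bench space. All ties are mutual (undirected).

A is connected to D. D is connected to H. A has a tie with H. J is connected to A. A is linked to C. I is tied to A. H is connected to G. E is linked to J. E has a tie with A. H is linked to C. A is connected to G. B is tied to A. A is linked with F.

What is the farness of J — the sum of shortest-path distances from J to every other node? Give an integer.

Distances from J: A:1, B:2, C:2, D:2, E:1, F:2, G:2, H:2, I:2.
Sum = 1 + 2 + 2 + 2 + 1 + 2 + 2 + 2 + 2 = 16.

16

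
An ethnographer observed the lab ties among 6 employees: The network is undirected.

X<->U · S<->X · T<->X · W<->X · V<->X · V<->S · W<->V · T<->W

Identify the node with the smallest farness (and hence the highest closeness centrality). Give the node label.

X

Farness (sum of distances to all others) for each node — S:8, T:8, U:9, V:7, W:7, X:5.
The smallest farness is 5, for X, so X has the highest closeness.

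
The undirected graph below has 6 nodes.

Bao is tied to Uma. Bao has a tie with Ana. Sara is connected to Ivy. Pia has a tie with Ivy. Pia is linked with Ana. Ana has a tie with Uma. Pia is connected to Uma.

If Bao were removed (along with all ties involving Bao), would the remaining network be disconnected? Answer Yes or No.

Even without Bao, every remaining node can still reach every other (the residual graph is connected), so Bao is not a cut vertex.

No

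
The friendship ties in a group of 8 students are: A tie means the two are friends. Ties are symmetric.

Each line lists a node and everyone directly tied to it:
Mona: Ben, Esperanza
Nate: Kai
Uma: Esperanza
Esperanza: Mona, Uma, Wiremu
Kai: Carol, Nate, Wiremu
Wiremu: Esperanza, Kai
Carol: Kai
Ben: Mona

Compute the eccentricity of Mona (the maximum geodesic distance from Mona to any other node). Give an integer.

Distances from Mona: Ben:1, Carol:4, Esperanza:1, Kai:3, Nate:4, Uma:2, Wiremu:2.
The largest is 4 (to Carol and Nate), so the eccentricity of Mona is 4.

4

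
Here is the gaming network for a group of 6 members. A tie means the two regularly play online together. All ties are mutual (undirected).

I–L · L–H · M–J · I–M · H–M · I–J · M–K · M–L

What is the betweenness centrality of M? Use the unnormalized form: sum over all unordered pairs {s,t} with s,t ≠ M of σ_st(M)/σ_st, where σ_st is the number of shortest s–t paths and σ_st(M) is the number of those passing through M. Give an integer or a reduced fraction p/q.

Pairs whose geodesics pass through M — L–J: 1/2; L–K: 1; J–H: 1; J–K: 1; I–H: 1/2; I–K: 1; H–K: 1.
All other pairs contribute 0.
Summing the contributions gives betweenness(M) = 6.

6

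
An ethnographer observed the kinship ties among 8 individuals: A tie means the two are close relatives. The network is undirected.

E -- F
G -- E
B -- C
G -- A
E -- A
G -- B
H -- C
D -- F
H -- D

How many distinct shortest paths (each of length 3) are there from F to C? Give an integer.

The shortest distance is 3, and the only length-3 path is F–D–H–C. So there is exactly 1 shortest path.

1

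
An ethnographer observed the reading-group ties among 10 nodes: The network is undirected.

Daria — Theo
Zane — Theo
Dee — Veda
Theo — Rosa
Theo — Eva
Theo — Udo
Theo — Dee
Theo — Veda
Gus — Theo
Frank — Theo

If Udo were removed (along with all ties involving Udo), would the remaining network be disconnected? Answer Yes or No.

Even without Udo, every remaining node can still reach every other (the residual graph is connected), so Udo is not a cut vertex.

No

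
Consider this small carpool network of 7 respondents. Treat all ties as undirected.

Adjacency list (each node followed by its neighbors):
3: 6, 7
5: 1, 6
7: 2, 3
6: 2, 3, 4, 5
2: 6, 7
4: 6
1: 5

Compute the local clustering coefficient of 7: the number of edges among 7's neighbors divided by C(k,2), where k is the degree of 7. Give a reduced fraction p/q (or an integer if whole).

7's neighbors: 2 and 3 (k = 2).
Possible neighbor pairs: C(2,2) = 1. Edges among them: none → e = 0.
Clustering(7) = 0/1.

0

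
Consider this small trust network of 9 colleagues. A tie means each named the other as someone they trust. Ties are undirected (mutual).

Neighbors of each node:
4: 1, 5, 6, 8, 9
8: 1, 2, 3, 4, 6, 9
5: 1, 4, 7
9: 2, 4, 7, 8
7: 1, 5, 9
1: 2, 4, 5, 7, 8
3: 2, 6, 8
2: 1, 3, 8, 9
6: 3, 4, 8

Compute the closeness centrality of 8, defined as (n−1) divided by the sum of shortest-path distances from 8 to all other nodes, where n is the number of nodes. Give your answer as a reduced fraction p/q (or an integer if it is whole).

Distances from 8: 1:1, 2:1, 3:1, 4:1, 5:2, 6:1, 7:2, 9:1. Sum = 10.
n = 9, so closeness = 8/10 = 4/5.

4/5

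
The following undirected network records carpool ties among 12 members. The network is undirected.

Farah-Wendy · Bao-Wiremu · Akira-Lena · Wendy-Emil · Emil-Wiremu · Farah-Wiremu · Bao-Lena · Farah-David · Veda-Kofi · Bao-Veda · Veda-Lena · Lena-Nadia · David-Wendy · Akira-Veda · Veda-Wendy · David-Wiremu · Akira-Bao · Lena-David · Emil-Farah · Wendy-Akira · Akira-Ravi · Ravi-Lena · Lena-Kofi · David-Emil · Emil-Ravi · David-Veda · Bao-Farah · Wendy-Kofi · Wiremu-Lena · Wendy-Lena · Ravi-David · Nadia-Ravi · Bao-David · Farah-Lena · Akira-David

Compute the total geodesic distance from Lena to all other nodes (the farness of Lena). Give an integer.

Distances from Lena: Akira:1, Bao:1, David:1, Emil:2, Farah:1, Kofi:1, Nadia:1, Ravi:1, Veda:1, Wendy:1, Wiremu:1.
Sum = 1 + 1 + 1 + 2 + 1 + 1 + 1 + 1 + 1 + 1 + 1 = 12.

12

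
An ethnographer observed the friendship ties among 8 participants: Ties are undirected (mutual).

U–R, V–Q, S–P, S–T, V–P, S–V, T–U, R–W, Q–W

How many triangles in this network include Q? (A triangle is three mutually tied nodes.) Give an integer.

Q's neighbors are V and W, but none of them are tied to each other, so no triangle contains Q.

0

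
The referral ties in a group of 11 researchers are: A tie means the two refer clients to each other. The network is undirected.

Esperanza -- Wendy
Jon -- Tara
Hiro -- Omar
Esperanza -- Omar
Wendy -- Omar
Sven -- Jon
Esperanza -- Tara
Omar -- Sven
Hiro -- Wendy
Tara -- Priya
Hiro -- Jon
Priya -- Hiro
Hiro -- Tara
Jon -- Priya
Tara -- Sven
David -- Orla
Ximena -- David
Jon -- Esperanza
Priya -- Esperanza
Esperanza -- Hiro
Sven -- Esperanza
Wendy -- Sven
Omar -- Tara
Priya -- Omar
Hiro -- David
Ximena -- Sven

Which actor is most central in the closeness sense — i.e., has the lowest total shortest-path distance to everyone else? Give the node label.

Hiro

Farness (sum of distances to all others) for each node — David:17, Esperanza:14, Hiro:13, Jon:16, Omar:15, Orla:26, Priya:17, Sven:15, Tara:15, Wendy:17, Ximena:19.
The smallest farness is 13, for Hiro, so Hiro has the highest closeness.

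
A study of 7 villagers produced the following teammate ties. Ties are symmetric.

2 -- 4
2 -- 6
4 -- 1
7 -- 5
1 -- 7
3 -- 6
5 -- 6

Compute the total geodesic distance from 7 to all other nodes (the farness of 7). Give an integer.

Distances from 7: 1:1, 2:3, 3:3, 4:2, 5:1, 6:2.
Sum = 1 + 3 + 3 + 2 + 1 + 2 = 12.

12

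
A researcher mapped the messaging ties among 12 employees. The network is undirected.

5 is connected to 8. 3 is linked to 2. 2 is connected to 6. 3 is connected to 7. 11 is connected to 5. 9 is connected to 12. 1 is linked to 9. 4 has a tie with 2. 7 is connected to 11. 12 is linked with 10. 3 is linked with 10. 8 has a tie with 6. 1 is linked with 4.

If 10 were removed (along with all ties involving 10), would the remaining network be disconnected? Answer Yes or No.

No

Even without 10, every remaining node can still reach every other (the residual graph is connected), so 10 is not a cut vertex.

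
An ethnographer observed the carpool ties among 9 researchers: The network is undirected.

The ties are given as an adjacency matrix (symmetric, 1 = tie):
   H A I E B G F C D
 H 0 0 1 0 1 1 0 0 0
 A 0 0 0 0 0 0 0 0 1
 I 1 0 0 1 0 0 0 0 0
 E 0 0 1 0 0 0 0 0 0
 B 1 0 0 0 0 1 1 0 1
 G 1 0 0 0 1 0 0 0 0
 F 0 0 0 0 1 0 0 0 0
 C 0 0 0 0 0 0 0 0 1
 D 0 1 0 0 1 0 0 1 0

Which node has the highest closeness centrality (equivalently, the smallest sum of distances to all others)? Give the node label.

Farness (sum of distances to all others) for each node — A:23, B:13, C:23, D:16, E:27, F:20, G:17, H:15, I:20.
The smallest farness is 13, for B, so B has the highest closeness.

B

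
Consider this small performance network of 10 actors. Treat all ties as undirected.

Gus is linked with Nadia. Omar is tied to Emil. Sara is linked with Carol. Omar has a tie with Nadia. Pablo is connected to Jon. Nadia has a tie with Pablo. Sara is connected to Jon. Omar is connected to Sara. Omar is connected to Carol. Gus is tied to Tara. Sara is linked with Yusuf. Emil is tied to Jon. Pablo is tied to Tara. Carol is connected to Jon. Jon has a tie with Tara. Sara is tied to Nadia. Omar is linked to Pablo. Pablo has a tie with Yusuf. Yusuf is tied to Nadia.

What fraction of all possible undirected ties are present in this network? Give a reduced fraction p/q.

There are 19 edges and 10 nodes, so the maximum possible is C(10,2) = 45.
Density = 19/45.

19/45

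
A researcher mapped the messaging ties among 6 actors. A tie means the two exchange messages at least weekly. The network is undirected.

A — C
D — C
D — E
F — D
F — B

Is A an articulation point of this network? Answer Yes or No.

No

Even without A, every remaining node can still reach every other (the residual graph is connected), so A is not a cut vertex.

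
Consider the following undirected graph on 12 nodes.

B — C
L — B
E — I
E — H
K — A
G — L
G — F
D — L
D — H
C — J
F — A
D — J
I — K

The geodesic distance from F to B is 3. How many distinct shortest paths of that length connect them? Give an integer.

The shortest distance is 3, and the only length-3 path is F–G–L–B. So there is exactly 1 shortest path.

1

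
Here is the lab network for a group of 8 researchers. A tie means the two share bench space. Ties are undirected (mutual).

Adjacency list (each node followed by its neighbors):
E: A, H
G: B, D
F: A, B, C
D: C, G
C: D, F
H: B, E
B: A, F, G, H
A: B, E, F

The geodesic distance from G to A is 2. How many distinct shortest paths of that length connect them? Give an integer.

The shortest distance is 2, and the only length-2 path is G–B–A. So there is exactly 1 shortest path.

1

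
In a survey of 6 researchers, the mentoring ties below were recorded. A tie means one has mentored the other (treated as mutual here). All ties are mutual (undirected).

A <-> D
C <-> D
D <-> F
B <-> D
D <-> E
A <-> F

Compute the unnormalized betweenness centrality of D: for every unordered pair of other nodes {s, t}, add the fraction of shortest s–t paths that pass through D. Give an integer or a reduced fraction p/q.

Pairs whose geodesics pass through D — E–B: 1; E–F: 1; E–C: 1; E–A: 1; B–F: 1; B–C: 1; B–A: 1; F–C: 1; C–A: 1.
All other pairs contribute 0.
Summing the contributions gives betweenness(D) = 9.

9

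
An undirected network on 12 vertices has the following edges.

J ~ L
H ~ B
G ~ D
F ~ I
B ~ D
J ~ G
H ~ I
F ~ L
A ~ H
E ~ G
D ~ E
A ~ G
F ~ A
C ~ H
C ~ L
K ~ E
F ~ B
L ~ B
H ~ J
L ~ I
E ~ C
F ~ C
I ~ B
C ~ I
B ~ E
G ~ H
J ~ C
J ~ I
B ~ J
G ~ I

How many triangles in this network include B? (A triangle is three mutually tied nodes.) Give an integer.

8

B's neighbors: D, E, F, H, I, J, and L.
Neighbor pairs that are themselves tied: B–D–E; B–F–I; B–F–L; B–H–I; B–H–J; B–I–J; B–I–L; B–J–L. Each forms one triangle with B, for 8 in total.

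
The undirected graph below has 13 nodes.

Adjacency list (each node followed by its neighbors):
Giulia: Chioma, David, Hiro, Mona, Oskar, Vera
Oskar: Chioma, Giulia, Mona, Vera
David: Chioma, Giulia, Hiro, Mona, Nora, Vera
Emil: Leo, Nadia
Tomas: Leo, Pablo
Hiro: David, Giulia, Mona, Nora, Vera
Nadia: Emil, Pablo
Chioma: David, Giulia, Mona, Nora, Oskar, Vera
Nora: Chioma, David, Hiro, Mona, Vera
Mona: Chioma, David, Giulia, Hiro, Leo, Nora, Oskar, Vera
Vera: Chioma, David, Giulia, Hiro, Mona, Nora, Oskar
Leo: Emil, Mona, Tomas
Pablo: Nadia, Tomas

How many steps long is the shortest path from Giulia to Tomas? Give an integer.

3

One shortest route is Giulia – Mona – Leo – Tomas, which uses 3 edges, and at distance 2 from Giulia we only reach {Leo, Nora}, which does not include Tomas. So d(Giulia,Tomas) = 3.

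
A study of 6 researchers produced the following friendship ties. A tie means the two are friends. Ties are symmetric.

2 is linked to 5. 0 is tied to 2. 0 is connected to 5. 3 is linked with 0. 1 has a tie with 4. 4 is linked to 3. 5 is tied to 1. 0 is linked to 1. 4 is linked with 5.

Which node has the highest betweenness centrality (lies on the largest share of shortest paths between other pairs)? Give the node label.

Unnormalized betweenness of each node: 0:5/2, 1:1/3, 2:0, 3:1/3, 4:1, 5:11/6.
0 has the largest value, 5/2, making it the main broker — the node through which the most shortest paths run.

0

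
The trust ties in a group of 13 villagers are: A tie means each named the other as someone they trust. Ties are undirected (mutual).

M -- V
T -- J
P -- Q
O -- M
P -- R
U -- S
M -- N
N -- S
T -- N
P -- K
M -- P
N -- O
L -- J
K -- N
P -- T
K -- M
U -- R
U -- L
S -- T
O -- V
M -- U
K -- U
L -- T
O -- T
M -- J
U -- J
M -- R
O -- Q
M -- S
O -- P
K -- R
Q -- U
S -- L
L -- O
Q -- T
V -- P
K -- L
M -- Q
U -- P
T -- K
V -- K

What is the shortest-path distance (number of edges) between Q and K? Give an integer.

2

One shortest route is Q – P – K, which uses 2 edges, and Q and K are not directly tied, so nothing shorter exists. So d(Q,K) = 2.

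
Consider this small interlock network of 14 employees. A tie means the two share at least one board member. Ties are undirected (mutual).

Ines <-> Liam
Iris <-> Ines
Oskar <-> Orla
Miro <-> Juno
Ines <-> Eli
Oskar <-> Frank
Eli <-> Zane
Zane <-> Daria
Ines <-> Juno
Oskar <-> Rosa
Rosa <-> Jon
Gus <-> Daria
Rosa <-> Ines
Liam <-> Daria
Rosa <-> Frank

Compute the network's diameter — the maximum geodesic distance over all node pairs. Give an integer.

Eccentricity of each node (its greatest distance to any other): Daria:5, Eli:4, Frank:5, Gus:6, Ines:3, Iris:4, Jon:5, Juno:4, Liam:4, Miro:5, Orla:6, Oskar:5, Rosa:4, Zane:5.
The maximum eccentricity is 6, realized for instance by the pair Gus–Orla via Gus – Daria – Liam – Ines – Rosa – Oskar – Orla. So the diameter is 6.

6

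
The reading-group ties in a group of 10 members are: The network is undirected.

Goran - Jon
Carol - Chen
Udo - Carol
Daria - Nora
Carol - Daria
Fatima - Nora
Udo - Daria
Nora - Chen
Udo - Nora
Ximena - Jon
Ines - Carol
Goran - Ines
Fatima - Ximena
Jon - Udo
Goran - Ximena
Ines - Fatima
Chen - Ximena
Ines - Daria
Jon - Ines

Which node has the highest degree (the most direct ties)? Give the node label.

Degrees — Carol:4, Chen:3, Daria:4, Fatima:3, Goran:3, Ines:5, Jon:4, Nora:4, Udo:4, Ximena:4.
The maximum is 5, attained only by Ines.

Ines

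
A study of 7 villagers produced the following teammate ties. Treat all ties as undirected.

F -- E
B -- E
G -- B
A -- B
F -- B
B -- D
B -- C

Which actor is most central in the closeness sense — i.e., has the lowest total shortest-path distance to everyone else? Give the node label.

B

Farness (sum of distances to all others) for each node — A:11, B:6, C:11, D:11, E:10, F:10, G:11.
The smallest farness is 6, for B, so B has the highest closeness.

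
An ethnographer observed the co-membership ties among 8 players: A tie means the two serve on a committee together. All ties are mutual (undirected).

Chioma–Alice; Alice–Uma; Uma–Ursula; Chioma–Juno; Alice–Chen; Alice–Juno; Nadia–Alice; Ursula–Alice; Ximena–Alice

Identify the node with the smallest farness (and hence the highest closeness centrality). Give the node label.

Alice

Farness (sum of distances to all others) for each node — Alice:7, Chen:13, Chioma:12, Juno:12, Nadia:13, Uma:12, Ursula:12, Ximena:13.
The smallest farness is 7, for Alice, so Alice has the highest closeness.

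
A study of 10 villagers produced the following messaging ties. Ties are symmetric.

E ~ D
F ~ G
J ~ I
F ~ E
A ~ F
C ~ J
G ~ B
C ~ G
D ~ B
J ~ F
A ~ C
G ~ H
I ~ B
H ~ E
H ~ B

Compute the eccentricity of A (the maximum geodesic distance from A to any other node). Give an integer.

3

Distances from A: B:3, C:1, D:3, E:2, F:1, G:2, H:3, I:3, J:2.
The largest is 3 (to I, B, H, and D), so the eccentricity of A is 3.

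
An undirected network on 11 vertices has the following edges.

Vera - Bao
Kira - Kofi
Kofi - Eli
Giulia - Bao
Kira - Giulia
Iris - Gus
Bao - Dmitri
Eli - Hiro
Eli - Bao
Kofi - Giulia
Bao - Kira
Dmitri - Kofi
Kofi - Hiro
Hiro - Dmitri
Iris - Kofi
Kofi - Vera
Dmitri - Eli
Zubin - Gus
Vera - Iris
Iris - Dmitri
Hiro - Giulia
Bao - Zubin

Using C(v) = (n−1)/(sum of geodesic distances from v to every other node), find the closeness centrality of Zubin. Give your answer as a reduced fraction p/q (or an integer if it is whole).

Distances from Zubin: Bao:1, Dmitri:2, Eli:2, Giulia:2, Gus:1, Hiro:3, Iris:2, Kira:2, Kofi:3, Vera:2. Sum = 20.
n = 11, so closeness = 10/20 = 1/2.

1/2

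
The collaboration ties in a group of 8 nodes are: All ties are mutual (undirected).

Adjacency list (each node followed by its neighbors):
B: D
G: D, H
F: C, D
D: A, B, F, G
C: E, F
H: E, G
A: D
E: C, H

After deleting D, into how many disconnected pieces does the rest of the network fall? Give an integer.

3

Without D, the remaining ties split the others into: {C, E, F, G, H}; {A}; {B}.
That's 3 separate components.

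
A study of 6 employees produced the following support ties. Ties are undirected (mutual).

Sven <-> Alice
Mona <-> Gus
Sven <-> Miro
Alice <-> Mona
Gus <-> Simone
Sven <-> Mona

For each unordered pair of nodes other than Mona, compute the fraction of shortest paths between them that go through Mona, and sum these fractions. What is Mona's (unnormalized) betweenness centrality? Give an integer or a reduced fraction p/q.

Pairs whose geodesics pass through Mona — Miro–Gus: 1; Miro–Simone: 1; Gus–Sven: 1; Gus–Alice: 1; Sven–Simone: 1; Alice–Simone: 1.
All other pairs contribute 0.
Summing the contributions gives betweenness(Mona) = 6.

6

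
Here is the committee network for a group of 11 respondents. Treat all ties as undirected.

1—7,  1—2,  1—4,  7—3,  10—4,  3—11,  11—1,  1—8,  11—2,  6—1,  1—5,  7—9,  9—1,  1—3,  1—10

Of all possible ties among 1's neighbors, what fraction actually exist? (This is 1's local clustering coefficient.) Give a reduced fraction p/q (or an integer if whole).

1/9

1's neighbors: 2, 3, 4, 5, 6, 7, 8, 9, 10, and 11 (k = 10).
Possible neighbor pairs: C(10,2) = 45. Edges among them: 2–11, 3–7, 3–11, 4–10, 7–9 → e = 5.
Clustering(1) = 5/45 = 1/9.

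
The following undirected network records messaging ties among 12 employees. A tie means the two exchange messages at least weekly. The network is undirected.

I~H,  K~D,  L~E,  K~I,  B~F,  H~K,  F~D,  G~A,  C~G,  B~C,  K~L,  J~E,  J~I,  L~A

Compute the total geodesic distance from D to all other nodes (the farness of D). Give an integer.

Distances from D: A:3, B:2, C:3, E:3, F:1, G:4, H:2, I:2, J:3, K:1, L:2.
Sum = 3 + 2 + 3 + 3 + 1 + 4 + 2 + 2 + 3 + 1 + 2 = 26.

26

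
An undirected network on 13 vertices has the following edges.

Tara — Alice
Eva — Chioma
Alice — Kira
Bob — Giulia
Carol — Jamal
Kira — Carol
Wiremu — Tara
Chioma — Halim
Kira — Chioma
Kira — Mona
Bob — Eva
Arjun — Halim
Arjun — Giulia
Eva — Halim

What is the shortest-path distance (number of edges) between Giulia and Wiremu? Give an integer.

One shortest route is Giulia – Bob – Eva – Chioma – Kira – Alice – Tara – Wiremu, which uses 7 edges, and at distance 6 from Giulia we only reach {Jamal, Tara}, which does not include Wiremu. So d(Giulia,Wiremu) = 7.

7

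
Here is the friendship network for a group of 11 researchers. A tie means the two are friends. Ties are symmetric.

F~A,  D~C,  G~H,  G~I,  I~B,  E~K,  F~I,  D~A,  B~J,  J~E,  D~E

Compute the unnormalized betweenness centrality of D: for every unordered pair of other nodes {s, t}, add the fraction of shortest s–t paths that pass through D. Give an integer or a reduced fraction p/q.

Pairs whose geodesics pass through D — C–B: 1; C–A: 1; C–I: 1; C–E: 1; C–H: 1; C–K: 1; C–G: 1; C–J: 1; C–F: 1; A–E: 1; A–K: 1; A–J: 1; E–F: 1; K–F: 1.
All other pairs contribute 0.
Summing the contributions gives betweenness(D) = 14.

14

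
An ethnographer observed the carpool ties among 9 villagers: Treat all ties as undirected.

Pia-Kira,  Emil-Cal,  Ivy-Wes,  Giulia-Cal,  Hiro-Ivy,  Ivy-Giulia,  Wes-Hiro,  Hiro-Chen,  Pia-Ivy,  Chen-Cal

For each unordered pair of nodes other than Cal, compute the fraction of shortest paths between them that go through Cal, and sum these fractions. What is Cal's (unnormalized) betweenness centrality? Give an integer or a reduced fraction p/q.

Pairs whose geodesics pass through Cal — Giulia–Chen: 1; Giulia–Emil: 1; Hiro–Emil: 1; Kira–Emil: 1; Chen–Emil: 1; Wes–Emil: 2/2; Pia–Emil: 1; Emil–Ivy: 1.
All other pairs contribute 0.
Summing the contributions gives betweenness(Cal) = 8.

8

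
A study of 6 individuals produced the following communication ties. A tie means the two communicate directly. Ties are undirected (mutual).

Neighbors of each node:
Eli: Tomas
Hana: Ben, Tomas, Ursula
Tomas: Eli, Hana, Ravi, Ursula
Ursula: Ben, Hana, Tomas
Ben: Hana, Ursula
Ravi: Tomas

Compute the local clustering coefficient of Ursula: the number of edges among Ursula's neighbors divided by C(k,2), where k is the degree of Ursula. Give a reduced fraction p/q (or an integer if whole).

Ursula's neighbors: Ben, Hana, and Tomas (k = 3).
Possible neighbor pairs: C(3,2) = 3. Edges among them: Ben–Hana, Hana–Tomas → e = 2.
Clustering(Ursula) = 2/3.

2/3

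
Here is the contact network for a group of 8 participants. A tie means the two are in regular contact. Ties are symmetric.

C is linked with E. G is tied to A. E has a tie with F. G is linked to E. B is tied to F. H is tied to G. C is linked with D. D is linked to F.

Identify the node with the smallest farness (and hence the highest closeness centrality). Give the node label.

E

Farness (sum of distances to all others) for each node — A:19, B:19, C:15, D:17, E:11, F:13, G:13, H:19.
The smallest farness is 11, for E, so E has the highest closeness.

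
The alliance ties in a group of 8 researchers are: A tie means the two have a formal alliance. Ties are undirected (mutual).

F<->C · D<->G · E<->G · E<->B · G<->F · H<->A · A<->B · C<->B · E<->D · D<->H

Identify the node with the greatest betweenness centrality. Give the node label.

Unnormalized betweenness of each node: A:2, B:6, C:2, D:7/2, E:3, F:3/2, G:7/2, H:3/2.
B has the largest value, 6, making it the main broker — the node through which the most shortest paths run.

B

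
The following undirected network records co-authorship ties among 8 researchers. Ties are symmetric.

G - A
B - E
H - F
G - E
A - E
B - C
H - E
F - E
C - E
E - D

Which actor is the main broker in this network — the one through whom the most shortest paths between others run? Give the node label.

E

Unnormalized betweenness of each node: A:0, B:0, C:0, D:0, E:18, F:0, G:0, H:0.
E has the largest value, 18, making it the main broker — the node through which the most shortest paths run.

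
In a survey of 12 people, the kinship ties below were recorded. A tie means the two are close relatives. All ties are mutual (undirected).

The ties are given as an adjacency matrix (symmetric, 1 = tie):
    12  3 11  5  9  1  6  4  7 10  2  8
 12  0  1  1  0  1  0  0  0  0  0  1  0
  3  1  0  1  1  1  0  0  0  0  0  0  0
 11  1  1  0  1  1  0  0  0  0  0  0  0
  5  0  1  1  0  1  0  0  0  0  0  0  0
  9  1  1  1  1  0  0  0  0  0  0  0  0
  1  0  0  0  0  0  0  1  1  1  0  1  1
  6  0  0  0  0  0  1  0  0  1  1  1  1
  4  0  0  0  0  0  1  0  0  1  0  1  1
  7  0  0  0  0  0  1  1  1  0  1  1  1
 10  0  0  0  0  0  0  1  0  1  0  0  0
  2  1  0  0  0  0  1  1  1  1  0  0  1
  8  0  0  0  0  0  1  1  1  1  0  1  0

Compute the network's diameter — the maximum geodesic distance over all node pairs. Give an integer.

Eccentricity of each node (its greatest distance to any other): 1:4, 2:3, 3:4, 4:4, 5:5, 6:4, 7:4, 8:4, 9:4, 10:5, 11:4, 12:3.
The maximum eccentricity is 5, realized for instance by the pair 5–10 via 5 – 3 – 12 – 2 – 7 – 10. So the diameter is 5.

5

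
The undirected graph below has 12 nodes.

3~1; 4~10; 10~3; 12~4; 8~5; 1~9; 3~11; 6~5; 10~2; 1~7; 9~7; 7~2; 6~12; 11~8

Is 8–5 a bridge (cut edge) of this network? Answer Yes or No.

No

Even without that edge, 8 still reaches 5 via 8 – 11 – 3 – 10 – 4 – 12 – 6 – 5, so the network stays connected. Not a bridge.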